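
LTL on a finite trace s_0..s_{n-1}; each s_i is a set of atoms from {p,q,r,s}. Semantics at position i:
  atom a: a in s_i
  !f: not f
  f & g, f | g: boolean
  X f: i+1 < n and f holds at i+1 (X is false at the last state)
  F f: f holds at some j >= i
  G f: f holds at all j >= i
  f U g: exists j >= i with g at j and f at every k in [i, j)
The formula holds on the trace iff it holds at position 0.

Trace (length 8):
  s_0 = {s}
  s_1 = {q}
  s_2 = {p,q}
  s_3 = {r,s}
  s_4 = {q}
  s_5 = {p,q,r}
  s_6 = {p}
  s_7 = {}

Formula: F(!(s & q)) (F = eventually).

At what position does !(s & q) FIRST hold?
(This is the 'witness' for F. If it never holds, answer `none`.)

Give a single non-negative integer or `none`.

Answer: 0

Derivation:
s_0={s}: !(s & q)=True (s & q)=False s=True q=False
s_1={q}: !(s & q)=True (s & q)=False s=False q=True
s_2={p,q}: !(s & q)=True (s & q)=False s=False q=True
s_3={r,s}: !(s & q)=True (s & q)=False s=True q=False
s_4={q}: !(s & q)=True (s & q)=False s=False q=True
s_5={p,q,r}: !(s & q)=True (s & q)=False s=False q=True
s_6={p}: !(s & q)=True (s & q)=False s=False q=False
s_7={}: !(s & q)=True (s & q)=False s=False q=False
F(!(s & q)) holds; first witness at position 0.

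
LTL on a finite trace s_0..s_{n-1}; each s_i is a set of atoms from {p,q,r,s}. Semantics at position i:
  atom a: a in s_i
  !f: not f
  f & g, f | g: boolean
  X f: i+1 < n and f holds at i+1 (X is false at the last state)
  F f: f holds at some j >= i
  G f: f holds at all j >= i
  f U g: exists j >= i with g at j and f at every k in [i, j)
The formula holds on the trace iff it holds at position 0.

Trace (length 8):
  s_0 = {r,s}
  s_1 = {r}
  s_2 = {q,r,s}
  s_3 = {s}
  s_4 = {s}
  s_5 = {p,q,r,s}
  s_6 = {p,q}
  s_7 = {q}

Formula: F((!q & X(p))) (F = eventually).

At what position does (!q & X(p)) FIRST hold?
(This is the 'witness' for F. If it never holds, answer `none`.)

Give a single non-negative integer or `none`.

Answer: 4

Derivation:
s_0={r,s}: (!q & X(p))=False !q=True q=False X(p)=False p=False
s_1={r}: (!q & X(p))=False !q=True q=False X(p)=False p=False
s_2={q,r,s}: (!q & X(p))=False !q=False q=True X(p)=False p=False
s_3={s}: (!q & X(p))=False !q=True q=False X(p)=False p=False
s_4={s}: (!q & X(p))=True !q=True q=False X(p)=True p=False
s_5={p,q,r,s}: (!q & X(p))=False !q=False q=True X(p)=True p=True
s_6={p,q}: (!q & X(p))=False !q=False q=True X(p)=False p=True
s_7={q}: (!q & X(p))=False !q=False q=True X(p)=False p=False
F((!q & X(p))) holds; first witness at position 4.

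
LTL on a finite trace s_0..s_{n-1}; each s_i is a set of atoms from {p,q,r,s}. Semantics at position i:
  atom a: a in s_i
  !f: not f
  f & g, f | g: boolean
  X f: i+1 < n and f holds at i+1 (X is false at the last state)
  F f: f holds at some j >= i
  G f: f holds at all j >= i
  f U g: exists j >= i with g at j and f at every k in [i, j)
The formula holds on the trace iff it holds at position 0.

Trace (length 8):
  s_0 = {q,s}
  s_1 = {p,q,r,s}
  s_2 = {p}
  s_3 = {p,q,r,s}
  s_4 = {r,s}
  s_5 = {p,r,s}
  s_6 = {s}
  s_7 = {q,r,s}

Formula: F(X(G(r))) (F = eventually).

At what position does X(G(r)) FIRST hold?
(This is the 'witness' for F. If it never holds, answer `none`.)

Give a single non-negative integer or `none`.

s_0={q,s}: X(G(r))=False G(r)=False r=False
s_1={p,q,r,s}: X(G(r))=False G(r)=False r=True
s_2={p}: X(G(r))=False G(r)=False r=False
s_3={p,q,r,s}: X(G(r))=False G(r)=False r=True
s_4={r,s}: X(G(r))=False G(r)=False r=True
s_5={p,r,s}: X(G(r))=False G(r)=False r=True
s_6={s}: X(G(r))=True G(r)=False r=False
s_7={q,r,s}: X(G(r))=False G(r)=True r=True
F(X(G(r))) holds; first witness at position 6.

Answer: 6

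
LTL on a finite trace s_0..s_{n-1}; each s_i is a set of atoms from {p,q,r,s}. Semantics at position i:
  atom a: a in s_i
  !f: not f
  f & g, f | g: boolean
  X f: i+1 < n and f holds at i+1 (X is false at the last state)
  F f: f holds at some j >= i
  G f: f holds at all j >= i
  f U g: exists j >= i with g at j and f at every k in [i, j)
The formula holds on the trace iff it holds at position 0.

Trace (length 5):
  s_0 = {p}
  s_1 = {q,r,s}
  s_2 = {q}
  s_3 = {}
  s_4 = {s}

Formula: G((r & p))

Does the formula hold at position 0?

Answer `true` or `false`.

Answer: false

Derivation:
s_0={p}: G((r & p))=False (r & p)=False r=False p=True
s_1={q,r,s}: G((r & p))=False (r & p)=False r=True p=False
s_2={q}: G((r & p))=False (r & p)=False r=False p=False
s_3={}: G((r & p))=False (r & p)=False r=False p=False
s_4={s}: G((r & p))=False (r & p)=False r=False p=False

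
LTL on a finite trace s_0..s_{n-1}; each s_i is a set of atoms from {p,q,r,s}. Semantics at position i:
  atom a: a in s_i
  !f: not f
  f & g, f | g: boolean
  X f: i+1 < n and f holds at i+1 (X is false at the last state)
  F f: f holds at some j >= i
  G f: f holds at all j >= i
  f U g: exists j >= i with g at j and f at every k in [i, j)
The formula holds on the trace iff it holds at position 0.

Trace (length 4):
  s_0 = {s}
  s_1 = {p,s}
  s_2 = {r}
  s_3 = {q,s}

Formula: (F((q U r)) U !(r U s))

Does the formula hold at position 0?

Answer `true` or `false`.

Answer: false

Derivation:
s_0={s}: (F((q U r)) U !(r U s))=False F((q U r))=True (q U r)=False q=False r=False !(r U s)=False (r U s)=True s=True
s_1={p,s}: (F((q U r)) U !(r U s))=False F((q U r))=True (q U r)=False q=False r=False !(r U s)=False (r U s)=True s=True
s_2={r}: (F((q U r)) U !(r U s))=False F((q U r))=True (q U r)=True q=False r=True !(r U s)=False (r U s)=True s=False
s_3={q,s}: (F((q U r)) U !(r U s))=False F((q U r))=False (q U r)=False q=True r=False !(r U s)=False (r U s)=True s=True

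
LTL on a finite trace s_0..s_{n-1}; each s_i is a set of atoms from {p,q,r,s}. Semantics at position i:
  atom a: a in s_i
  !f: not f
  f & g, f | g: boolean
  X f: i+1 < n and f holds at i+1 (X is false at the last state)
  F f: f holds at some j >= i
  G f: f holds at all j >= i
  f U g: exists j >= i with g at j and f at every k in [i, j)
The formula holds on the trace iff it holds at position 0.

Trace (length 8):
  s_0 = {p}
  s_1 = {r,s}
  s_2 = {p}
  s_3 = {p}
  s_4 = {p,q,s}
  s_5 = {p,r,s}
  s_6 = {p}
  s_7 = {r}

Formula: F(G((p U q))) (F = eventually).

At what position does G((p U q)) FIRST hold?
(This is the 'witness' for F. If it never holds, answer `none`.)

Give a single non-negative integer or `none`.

Answer: none

Derivation:
s_0={p}: G((p U q))=False (p U q)=False p=True q=False
s_1={r,s}: G((p U q))=False (p U q)=False p=False q=False
s_2={p}: G((p U q))=False (p U q)=True p=True q=False
s_3={p}: G((p U q))=False (p U q)=True p=True q=False
s_4={p,q,s}: G((p U q))=False (p U q)=True p=True q=True
s_5={p,r,s}: G((p U q))=False (p U q)=False p=True q=False
s_6={p}: G((p U q))=False (p U q)=False p=True q=False
s_7={r}: G((p U q))=False (p U q)=False p=False q=False
F(G((p U q))) does not hold (no witness exists).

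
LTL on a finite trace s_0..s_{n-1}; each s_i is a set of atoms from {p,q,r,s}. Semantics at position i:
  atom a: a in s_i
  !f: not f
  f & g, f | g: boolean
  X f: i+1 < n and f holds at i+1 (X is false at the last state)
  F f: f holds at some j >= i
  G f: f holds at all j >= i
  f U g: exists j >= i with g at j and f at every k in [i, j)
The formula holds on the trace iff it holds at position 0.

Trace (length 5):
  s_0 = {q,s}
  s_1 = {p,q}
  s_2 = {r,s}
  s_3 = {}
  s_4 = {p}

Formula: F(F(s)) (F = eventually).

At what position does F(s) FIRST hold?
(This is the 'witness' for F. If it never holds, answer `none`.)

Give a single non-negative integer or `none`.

Answer: 0

Derivation:
s_0={q,s}: F(s)=True s=True
s_1={p,q}: F(s)=True s=False
s_2={r,s}: F(s)=True s=True
s_3={}: F(s)=False s=False
s_4={p}: F(s)=False s=False
F(F(s)) holds; first witness at position 0.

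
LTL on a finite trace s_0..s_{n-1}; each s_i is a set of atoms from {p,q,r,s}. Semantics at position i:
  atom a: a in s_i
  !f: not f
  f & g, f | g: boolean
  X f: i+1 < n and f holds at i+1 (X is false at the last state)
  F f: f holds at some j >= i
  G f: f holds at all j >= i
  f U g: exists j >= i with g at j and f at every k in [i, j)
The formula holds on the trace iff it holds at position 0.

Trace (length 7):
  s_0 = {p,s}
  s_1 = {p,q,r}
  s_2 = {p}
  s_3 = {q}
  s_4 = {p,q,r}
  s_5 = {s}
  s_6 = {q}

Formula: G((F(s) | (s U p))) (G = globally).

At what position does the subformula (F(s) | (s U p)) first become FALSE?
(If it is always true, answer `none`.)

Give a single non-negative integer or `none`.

Answer: 6

Derivation:
s_0={p,s}: (F(s) | (s U p))=True F(s)=True s=True (s U p)=True p=True
s_1={p,q,r}: (F(s) | (s U p))=True F(s)=True s=False (s U p)=True p=True
s_2={p}: (F(s) | (s U p))=True F(s)=True s=False (s U p)=True p=True
s_3={q}: (F(s) | (s U p))=True F(s)=True s=False (s U p)=False p=False
s_4={p,q,r}: (F(s) | (s U p))=True F(s)=True s=False (s U p)=True p=True
s_5={s}: (F(s) | (s U p))=True F(s)=True s=True (s U p)=False p=False
s_6={q}: (F(s) | (s U p))=False F(s)=False s=False (s U p)=False p=False
G((F(s) | (s U p))) holds globally = False
First violation at position 6.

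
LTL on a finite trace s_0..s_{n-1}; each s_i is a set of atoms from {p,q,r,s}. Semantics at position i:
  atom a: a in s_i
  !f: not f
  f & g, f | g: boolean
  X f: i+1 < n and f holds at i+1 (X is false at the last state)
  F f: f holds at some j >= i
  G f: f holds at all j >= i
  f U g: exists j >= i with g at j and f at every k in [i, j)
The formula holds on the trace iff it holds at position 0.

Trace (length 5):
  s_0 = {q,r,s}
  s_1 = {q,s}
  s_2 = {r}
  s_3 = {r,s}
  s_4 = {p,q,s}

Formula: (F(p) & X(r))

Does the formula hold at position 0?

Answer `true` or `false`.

Answer: false

Derivation:
s_0={q,r,s}: (F(p) & X(r))=False F(p)=True p=False X(r)=False r=True
s_1={q,s}: (F(p) & X(r))=True F(p)=True p=False X(r)=True r=False
s_2={r}: (F(p) & X(r))=True F(p)=True p=False X(r)=True r=True
s_3={r,s}: (F(p) & X(r))=False F(p)=True p=False X(r)=False r=True
s_4={p,q,s}: (F(p) & X(r))=False F(p)=True p=True X(r)=False r=False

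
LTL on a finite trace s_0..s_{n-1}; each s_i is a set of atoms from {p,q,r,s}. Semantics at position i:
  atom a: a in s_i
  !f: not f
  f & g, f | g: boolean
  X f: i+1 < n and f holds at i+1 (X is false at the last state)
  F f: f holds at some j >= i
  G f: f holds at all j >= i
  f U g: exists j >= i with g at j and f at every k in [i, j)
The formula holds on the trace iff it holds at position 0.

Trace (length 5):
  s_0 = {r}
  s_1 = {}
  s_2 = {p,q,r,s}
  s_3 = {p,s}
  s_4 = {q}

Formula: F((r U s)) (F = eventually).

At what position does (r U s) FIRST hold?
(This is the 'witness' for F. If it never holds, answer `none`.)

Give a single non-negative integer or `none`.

Answer: 2

Derivation:
s_0={r}: (r U s)=False r=True s=False
s_1={}: (r U s)=False r=False s=False
s_2={p,q,r,s}: (r U s)=True r=True s=True
s_3={p,s}: (r U s)=True r=False s=True
s_4={q}: (r U s)=False r=False s=False
F((r U s)) holds; first witness at position 2.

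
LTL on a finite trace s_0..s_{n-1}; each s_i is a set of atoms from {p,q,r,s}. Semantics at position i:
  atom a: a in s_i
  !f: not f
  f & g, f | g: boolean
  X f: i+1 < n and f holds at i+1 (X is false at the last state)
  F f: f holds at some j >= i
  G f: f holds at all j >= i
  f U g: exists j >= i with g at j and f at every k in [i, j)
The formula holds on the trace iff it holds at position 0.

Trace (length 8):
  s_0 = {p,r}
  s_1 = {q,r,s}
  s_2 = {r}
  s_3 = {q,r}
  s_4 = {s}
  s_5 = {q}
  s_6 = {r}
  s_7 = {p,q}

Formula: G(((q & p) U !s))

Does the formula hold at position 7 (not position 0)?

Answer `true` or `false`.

s_0={p,r}: G(((q & p) U !s))=False ((q & p) U !s)=True (q & p)=False q=False p=True !s=True s=False
s_1={q,r,s}: G(((q & p) U !s))=False ((q & p) U !s)=False (q & p)=False q=True p=False !s=False s=True
s_2={r}: G(((q & p) U !s))=False ((q & p) U !s)=True (q & p)=False q=False p=False !s=True s=False
s_3={q,r}: G(((q & p) U !s))=False ((q & p) U !s)=True (q & p)=False q=True p=False !s=True s=False
s_4={s}: G(((q & p) U !s))=False ((q & p) U !s)=False (q & p)=False q=False p=False !s=False s=True
s_5={q}: G(((q & p) U !s))=True ((q & p) U !s)=True (q & p)=False q=True p=False !s=True s=False
s_6={r}: G(((q & p) U !s))=True ((q & p) U !s)=True (q & p)=False q=False p=False !s=True s=False
s_7={p,q}: G(((q & p) U !s))=True ((q & p) U !s)=True (q & p)=True q=True p=True !s=True s=False
Evaluating at position 7: result = True

Answer: true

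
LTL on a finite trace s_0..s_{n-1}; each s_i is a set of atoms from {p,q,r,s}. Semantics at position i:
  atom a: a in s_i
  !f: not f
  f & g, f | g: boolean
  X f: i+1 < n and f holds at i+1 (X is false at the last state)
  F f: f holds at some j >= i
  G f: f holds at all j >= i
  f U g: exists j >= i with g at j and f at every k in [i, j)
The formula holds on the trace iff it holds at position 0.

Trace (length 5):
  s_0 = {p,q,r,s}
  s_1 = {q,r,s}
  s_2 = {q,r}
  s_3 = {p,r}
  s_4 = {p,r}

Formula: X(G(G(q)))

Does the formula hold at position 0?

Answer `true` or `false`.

Answer: false

Derivation:
s_0={p,q,r,s}: X(G(G(q)))=False G(G(q))=False G(q)=False q=True
s_1={q,r,s}: X(G(G(q)))=False G(G(q))=False G(q)=False q=True
s_2={q,r}: X(G(G(q)))=False G(G(q))=False G(q)=False q=True
s_3={p,r}: X(G(G(q)))=False G(G(q))=False G(q)=False q=False
s_4={p,r}: X(G(G(q)))=False G(G(q))=False G(q)=False q=False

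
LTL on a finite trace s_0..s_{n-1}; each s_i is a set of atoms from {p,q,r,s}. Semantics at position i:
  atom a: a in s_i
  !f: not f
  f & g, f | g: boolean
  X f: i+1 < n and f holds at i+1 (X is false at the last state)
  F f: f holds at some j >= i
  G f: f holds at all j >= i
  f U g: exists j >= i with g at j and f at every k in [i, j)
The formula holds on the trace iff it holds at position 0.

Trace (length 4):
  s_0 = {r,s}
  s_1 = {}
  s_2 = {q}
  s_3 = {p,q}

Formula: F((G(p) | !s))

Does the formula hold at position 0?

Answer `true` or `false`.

Answer: true

Derivation:
s_0={r,s}: F((G(p) | !s))=True (G(p) | !s)=False G(p)=False p=False !s=False s=True
s_1={}: F((G(p) | !s))=True (G(p) | !s)=True G(p)=False p=False !s=True s=False
s_2={q}: F((G(p) | !s))=True (G(p) | !s)=True G(p)=False p=False !s=True s=False
s_3={p,q}: F((G(p) | !s))=True (G(p) | !s)=True G(p)=True p=True !s=True s=False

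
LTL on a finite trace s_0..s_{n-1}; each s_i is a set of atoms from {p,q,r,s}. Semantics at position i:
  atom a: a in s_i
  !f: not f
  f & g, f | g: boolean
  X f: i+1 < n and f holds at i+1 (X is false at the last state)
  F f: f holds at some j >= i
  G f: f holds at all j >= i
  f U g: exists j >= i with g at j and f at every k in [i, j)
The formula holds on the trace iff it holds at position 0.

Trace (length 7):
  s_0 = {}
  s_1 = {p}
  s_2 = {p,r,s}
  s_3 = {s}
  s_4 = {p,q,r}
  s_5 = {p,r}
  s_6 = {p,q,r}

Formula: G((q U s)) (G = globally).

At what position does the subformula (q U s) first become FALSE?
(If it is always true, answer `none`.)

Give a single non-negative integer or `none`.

Answer: 0

Derivation:
s_0={}: (q U s)=False q=False s=False
s_1={p}: (q U s)=False q=False s=False
s_2={p,r,s}: (q U s)=True q=False s=True
s_3={s}: (q U s)=True q=False s=True
s_4={p,q,r}: (q U s)=False q=True s=False
s_5={p,r}: (q U s)=False q=False s=False
s_6={p,q,r}: (q U s)=False q=True s=False
G((q U s)) holds globally = False
First violation at position 0.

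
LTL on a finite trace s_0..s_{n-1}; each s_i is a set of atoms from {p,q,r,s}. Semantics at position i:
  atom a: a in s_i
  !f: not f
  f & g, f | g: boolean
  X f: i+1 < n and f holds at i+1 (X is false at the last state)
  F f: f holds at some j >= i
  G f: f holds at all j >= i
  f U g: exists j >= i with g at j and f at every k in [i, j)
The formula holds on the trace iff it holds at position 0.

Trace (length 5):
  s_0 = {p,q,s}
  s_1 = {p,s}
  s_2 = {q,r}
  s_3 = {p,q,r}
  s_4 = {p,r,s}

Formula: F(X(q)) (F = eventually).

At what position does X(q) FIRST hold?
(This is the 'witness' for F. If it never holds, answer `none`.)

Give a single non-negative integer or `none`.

Answer: 1

Derivation:
s_0={p,q,s}: X(q)=False q=True
s_1={p,s}: X(q)=True q=False
s_2={q,r}: X(q)=True q=True
s_3={p,q,r}: X(q)=False q=True
s_4={p,r,s}: X(q)=False q=False
F(X(q)) holds; first witness at position 1.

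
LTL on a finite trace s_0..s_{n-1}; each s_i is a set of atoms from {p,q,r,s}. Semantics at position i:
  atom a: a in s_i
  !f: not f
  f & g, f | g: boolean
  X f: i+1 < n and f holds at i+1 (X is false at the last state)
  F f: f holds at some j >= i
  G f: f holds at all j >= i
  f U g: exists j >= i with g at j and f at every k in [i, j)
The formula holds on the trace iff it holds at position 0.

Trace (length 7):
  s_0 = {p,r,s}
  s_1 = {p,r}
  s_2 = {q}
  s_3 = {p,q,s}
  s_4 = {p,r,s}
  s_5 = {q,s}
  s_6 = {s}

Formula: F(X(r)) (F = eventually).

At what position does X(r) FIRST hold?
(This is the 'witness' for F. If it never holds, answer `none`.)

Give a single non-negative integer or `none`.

s_0={p,r,s}: X(r)=True r=True
s_1={p,r}: X(r)=False r=True
s_2={q}: X(r)=False r=False
s_3={p,q,s}: X(r)=True r=False
s_4={p,r,s}: X(r)=False r=True
s_5={q,s}: X(r)=False r=False
s_6={s}: X(r)=False r=False
F(X(r)) holds; first witness at position 0.

Answer: 0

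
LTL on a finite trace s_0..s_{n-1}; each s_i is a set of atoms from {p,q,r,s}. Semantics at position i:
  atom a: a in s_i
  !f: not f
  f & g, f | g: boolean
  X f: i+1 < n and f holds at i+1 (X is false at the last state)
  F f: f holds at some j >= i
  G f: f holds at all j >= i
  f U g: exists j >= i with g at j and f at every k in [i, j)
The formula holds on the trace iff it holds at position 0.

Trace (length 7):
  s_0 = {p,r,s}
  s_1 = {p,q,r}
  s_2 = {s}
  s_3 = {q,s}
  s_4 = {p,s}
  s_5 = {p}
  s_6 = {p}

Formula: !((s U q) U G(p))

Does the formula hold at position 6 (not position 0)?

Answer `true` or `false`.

Answer: false

Derivation:
s_0={p,r,s}: !((s U q) U G(p))=False ((s U q) U G(p))=True (s U q)=True s=True q=False G(p)=False p=True
s_1={p,q,r}: !((s U q) U G(p))=False ((s U q) U G(p))=True (s U q)=True s=False q=True G(p)=False p=True
s_2={s}: !((s U q) U G(p))=False ((s U q) U G(p))=True (s U q)=True s=True q=False G(p)=False p=False
s_3={q,s}: !((s U q) U G(p))=False ((s U q) U G(p))=True (s U q)=True s=True q=True G(p)=False p=False
s_4={p,s}: !((s U q) U G(p))=False ((s U q) U G(p))=True (s U q)=False s=True q=False G(p)=True p=True
s_5={p}: !((s U q) U G(p))=False ((s U q) U G(p))=True (s U q)=False s=False q=False G(p)=True p=True
s_6={p}: !((s U q) U G(p))=False ((s U q) U G(p))=True (s U q)=False s=False q=False G(p)=True p=True
Evaluating at position 6: result = False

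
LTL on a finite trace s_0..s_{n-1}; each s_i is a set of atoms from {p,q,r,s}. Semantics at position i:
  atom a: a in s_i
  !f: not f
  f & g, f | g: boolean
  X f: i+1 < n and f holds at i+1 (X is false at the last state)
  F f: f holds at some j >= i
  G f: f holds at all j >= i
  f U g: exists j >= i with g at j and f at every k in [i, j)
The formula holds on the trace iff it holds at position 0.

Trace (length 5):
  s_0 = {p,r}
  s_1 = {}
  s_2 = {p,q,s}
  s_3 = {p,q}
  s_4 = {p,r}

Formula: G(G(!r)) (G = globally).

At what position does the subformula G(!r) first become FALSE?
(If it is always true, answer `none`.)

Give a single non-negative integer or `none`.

Answer: 0

Derivation:
s_0={p,r}: G(!r)=False !r=False r=True
s_1={}: G(!r)=False !r=True r=False
s_2={p,q,s}: G(!r)=False !r=True r=False
s_3={p,q}: G(!r)=False !r=True r=False
s_4={p,r}: G(!r)=False !r=False r=True
G(G(!r)) holds globally = False
First violation at position 0.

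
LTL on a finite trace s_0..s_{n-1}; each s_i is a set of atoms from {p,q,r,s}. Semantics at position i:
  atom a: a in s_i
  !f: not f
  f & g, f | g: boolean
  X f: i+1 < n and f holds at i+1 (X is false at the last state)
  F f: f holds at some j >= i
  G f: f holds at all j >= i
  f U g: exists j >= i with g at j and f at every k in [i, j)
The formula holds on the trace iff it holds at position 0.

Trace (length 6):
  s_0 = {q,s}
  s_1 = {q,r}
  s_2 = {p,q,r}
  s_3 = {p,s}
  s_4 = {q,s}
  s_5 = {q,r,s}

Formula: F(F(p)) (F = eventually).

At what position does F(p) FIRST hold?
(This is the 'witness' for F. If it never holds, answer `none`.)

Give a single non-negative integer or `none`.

Answer: 0

Derivation:
s_0={q,s}: F(p)=True p=False
s_1={q,r}: F(p)=True p=False
s_2={p,q,r}: F(p)=True p=True
s_3={p,s}: F(p)=True p=True
s_4={q,s}: F(p)=False p=False
s_5={q,r,s}: F(p)=False p=False
F(F(p)) holds; first witness at position 0.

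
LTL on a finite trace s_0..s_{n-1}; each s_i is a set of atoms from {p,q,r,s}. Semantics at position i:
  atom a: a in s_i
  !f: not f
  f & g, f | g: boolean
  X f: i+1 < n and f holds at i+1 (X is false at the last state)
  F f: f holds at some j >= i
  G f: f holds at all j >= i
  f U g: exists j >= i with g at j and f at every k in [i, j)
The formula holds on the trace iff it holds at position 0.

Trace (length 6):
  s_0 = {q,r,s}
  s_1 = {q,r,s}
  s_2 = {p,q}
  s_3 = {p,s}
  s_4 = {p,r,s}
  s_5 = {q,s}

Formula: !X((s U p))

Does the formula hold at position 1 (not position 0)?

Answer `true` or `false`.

Answer: false

Derivation:
s_0={q,r,s}: !X((s U p))=False X((s U p))=True (s U p)=True s=True p=False
s_1={q,r,s}: !X((s U p))=False X((s U p))=True (s U p)=True s=True p=False
s_2={p,q}: !X((s U p))=False X((s U p))=True (s U p)=True s=False p=True
s_3={p,s}: !X((s U p))=False X((s U p))=True (s U p)=True s=True p=True
s_4={p,r,s}: !X((s U p))=True X((s U p))=False (s U p)=True s=True p=True
s_5={q,s}: !X((s U p))=True X((s U p))=False (s U p)=False s=True p=False
Evaluating at position 1: result = False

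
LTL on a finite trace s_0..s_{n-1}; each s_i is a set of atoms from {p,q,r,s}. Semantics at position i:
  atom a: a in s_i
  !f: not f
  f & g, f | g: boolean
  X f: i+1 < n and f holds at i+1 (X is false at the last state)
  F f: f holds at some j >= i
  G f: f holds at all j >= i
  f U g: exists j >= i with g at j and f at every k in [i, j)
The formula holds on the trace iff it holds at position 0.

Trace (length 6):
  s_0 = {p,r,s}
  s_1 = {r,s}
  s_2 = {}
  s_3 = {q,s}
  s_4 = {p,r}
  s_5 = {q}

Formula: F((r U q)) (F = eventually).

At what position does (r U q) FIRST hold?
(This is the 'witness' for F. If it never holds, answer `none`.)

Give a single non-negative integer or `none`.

s_0={p,r,s}: (r U q)=False r=True q=False
s_1={r,s}: (r U q)=False r=True q=False
s_2={}: (r U q)=False r=False q=False
s_3={q,s}: (r U q)=True r=False q=True
s_4={p,r}: (r U q)=True r=True q=False
s_5={q}: (r U q)=True r=False q=True
F((r U q)) holds; first witness at position 3.

Answer: 3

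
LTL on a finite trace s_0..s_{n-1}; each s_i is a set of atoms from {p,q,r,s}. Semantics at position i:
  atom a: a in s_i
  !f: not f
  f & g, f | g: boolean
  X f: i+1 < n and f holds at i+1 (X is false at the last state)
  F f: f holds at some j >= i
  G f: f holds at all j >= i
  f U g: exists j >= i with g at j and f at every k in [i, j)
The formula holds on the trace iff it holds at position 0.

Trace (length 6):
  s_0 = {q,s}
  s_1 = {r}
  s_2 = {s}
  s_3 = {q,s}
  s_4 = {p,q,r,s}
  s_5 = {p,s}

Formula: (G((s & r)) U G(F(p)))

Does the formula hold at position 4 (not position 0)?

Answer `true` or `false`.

Answer: true

Derivation:
s_0={q,s}: (G((s & r)) U G(F(p)))=True G((s & r))=False (s & r)=False s=True r=False G(F(p))=True F(p)=True p=False
s_1={r}: (G((s & r)) U G(F(p)))=True G((s & r))=False (s & r)=False s=False r=True G(F(p))=True F(p)=True p=False
s_2={s}: (G((s & r)) U G(F(p)))=True G((s & r))=False (s & r)=False s=True r=False G(F(p))=True F(p)=True p=False
s_3={q,s}: (G((s & r)) U G(F(p)))=True G((s & r))=False (s & r)=False s=True r=False G(F(p))=True F(p)=True p=False
s_4={p,q,r,s}: (G((s & r)) U G(F(p)))=True G((s & r))=False (s & r)=True s=True r=True G(F(p))=True F(p)=True p=True
s_5={p,s}: (G((s & r)) U G(F(p)))=True G((s & r))=False (s & r)=False s=True r=False G(F(p))=True F(p)=True p=True
Evaluating at position 4: result = True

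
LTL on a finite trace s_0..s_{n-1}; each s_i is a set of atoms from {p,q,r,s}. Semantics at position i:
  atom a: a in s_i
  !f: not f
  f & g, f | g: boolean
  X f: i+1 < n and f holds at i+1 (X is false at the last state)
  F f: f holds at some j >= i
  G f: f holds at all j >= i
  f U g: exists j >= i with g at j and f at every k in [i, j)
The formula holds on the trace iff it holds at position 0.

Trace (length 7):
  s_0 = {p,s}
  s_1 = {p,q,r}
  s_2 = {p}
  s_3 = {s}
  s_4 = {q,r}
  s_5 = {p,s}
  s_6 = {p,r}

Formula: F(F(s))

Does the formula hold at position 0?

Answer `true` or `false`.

s_0={p,s}: F(F(s))=True F(s)=True s=True
s_1={p,q,r}: F(F(s))=True F(s)=True s=False
s_2={p}: F(F(s))=True F(s)=True s=False
s_3={s}: F(F(s))=True F(s)=True s=True
s_4={q,r}: F(F(s))=True F(s)=True s=False
s_5={p,s}: F(F(s))=True F(s)=True s=True
s_6={p,r}: F(F(s))=False F(s)=False s=False

Answer: true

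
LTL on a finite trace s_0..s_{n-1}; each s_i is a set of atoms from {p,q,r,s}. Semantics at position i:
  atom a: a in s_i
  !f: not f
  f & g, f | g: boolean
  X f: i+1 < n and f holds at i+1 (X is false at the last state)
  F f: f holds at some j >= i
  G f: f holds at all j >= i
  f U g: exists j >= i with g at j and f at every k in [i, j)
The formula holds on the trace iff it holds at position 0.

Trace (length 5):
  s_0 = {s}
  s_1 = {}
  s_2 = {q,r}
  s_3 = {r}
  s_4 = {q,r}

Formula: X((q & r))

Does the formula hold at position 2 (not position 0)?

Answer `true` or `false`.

s_0={s}: X((q & r))=False (q & r)=False q=False r=False
s_1={}: X((q & r))=True (q & r)=False q=False r=False
s_2={q,r}: X((q & r))=False (q & r)=True q=True r=True
s_3={r}: X((q & r))=True (q & r)=False q=False r=True
s_4={q,r}: X((q & r))=False (q & r)=True q=True r=True
Evaluating at position 2: result = False

Answer: false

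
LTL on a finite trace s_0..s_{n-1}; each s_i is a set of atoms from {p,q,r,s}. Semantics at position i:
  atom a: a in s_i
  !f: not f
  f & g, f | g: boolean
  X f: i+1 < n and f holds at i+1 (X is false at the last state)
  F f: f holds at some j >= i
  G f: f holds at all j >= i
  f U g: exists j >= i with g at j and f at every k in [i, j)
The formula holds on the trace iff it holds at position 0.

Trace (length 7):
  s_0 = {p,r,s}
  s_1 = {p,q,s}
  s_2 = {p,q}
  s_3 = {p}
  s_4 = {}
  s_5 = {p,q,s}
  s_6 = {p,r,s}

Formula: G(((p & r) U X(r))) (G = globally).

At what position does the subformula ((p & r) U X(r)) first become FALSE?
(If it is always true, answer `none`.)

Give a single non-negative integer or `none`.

s_0={p,r,s}: ((p & r) U X(r))=False (p & r)=True p=True r=True X(r)=False
s_1={p,q,s}: ((p & r) U X(r))=False (p & r)=False p=True r=False X(r)=False
s_2={p,q}: ((p & r) U X(r))=False (p & r)=False p=True r=False X(r)=False
s_3={p}: ((p & r) U X(r))=False (p & r)=False p=True r=False X(r)=False
s_4={}: ((p & r) U X(r))=False (p & r)=False p=False r=False X(r)=False
s_5={p,q,s}: ((p & r) U X(r))=True (p & r)=False p=True r=False X(r)=True
s_6={p,r,s}: ((p & r) U X(r))=False (p & r)=True p=True r=True X(r)=False
G(((p & r) U X(r))) holds globally = False
First violation at position 0.

Answer: 0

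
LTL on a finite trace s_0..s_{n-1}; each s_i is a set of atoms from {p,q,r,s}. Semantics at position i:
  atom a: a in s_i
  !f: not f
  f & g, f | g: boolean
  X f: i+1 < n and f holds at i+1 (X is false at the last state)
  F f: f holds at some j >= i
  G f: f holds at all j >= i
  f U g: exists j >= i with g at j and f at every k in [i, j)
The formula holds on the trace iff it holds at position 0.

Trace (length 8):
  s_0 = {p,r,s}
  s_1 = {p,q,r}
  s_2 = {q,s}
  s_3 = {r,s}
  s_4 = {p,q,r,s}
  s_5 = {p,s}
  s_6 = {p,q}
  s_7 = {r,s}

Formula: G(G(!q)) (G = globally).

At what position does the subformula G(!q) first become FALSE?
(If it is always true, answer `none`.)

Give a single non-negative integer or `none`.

s_0={p,r,s}: G(!q)=False !q=True q=False
s_1={p,q,r}: G(!q)=False !q=False q=True
s_2={q,s}: G(!q)=False !q=False q=True
s_3={r,s}: G(!q)=False !q=True q=False
s_4={p,q,r,s}: G(!q)=False !q=False q=True
s_5={p,s}: G(!q)=False !q=True q=False
s_6={p,q}: G(!q)=False !q=False q=True
s_7={r,s}: G(!q)=True !q=True q=False
G(G(!q)) holds globally = False
First violation at position 0.

Answer: 0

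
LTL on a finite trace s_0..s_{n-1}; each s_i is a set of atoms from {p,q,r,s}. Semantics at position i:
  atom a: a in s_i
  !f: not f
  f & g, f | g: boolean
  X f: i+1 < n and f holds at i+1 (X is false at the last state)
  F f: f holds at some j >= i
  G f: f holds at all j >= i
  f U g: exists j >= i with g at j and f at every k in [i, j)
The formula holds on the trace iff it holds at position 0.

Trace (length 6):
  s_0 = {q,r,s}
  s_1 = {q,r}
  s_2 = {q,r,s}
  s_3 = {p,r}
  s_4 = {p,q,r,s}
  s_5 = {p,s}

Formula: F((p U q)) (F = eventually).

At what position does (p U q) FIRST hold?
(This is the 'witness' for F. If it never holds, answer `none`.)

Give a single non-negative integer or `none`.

Answer: 0

Derivation:
s_0={q,r,s}: (p U q)=True p=False q=True
s_1={q,r}: (p U q)=True p=False q=True
s_2={q,r,s}: (p U q)=True p=False q=True
s_3={p,r}: (p U q)=True p=True q=False
s_4={p,q,r,s}: (p U q)=True p=True q=True
s_5={p,s}: (p U q)=False p=True q=False
F((p U q)) holds; first witness at position 0.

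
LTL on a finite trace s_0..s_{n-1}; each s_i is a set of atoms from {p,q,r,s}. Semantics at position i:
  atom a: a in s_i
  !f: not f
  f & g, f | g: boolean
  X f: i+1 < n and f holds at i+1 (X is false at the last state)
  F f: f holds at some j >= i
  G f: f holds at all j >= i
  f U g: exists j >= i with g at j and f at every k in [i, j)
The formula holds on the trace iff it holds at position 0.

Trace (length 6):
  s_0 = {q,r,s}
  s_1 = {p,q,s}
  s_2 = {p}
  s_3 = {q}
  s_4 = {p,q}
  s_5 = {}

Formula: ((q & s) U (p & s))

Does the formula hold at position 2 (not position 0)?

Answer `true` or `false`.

s_0={q,r,s}: ((q & s) U (p & s))=True (q & s)=True q=True s=True (p & s)=False p=False
s_1={p,q,s}: ((q & s) U (p & s))=True (q & s)=True q=True s=True (p & s)=True p=True
s_2={p}: ((q & s) U (p & s))=False (q & s)=False q=False s=False (p & s)=False p=True
s_3={q}: ((q & s) U (p & s))=False (q & s)=False q=True s=False (p & s)=False p=False
s_4={p,q}: ((q & s) U (p & s))=False (q & s)=False q=True s=False (p & s)=False p=True
s_5={}: ((q & s) U (p & s))=False (q & s)=False q=False s=False (p & s)=False p=False
Evaluating at position 2: result = False

Answer: false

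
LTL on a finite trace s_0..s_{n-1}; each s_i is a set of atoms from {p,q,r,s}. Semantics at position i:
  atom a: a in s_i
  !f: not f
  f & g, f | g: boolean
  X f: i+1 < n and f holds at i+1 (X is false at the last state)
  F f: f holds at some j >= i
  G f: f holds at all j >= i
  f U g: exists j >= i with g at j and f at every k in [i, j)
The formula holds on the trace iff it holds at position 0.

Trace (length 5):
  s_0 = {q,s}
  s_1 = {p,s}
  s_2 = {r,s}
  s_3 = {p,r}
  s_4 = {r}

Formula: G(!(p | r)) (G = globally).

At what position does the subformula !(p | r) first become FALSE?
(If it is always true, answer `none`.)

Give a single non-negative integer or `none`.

s_0={q,s}: !(p | r)=True (p | r)=False p=False r=False
s_1={p,s}: !(p | r)=False (p | r)=True p=True r=False
s_2={r,s}: !(p | r)=False (p | r)=True p=False r=True
s_3={p,r}: !(p | r)=False (p | r)=True p=True r=True
s_4={r}: !(p | r)=False (p | r)=True p=False r=True
G(!(p | r)) holds globally = False
First violation at position 1.

Answer: 1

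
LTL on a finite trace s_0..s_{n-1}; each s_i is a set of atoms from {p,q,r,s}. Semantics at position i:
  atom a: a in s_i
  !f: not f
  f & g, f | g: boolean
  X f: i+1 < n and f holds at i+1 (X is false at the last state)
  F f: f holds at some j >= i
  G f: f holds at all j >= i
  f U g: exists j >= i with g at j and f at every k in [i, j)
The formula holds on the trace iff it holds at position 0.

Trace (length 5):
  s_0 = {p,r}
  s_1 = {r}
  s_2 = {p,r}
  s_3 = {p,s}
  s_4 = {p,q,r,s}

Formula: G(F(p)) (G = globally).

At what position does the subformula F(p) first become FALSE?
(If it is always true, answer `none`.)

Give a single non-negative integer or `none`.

Answer: none

Derivation:
s_0={p,r}: F(p)=True p=True
s_1={r}: F(p)=True p=False
s_2={p,r}: F(p)=True p=True
s_3={p,s}: F(p)=True p=True
s_4={p,q,r,s}: F(p)=True p=True
G(F(p)) holds globally = True
No violation — formula holds at every position.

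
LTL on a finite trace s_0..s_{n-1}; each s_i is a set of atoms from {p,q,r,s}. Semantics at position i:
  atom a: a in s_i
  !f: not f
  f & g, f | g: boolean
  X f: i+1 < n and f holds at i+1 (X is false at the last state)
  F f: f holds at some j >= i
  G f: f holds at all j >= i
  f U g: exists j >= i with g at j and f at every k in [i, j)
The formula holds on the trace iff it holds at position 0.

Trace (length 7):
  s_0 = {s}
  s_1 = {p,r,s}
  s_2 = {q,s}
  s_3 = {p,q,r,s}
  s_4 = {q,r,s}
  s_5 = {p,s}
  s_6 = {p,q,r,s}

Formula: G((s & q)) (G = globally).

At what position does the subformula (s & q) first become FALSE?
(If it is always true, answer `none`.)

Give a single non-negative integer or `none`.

Answer: 0

Derivation:
s_0={s}: (s & q)=False s=True q=False
s_1={p,r,s}: (s & q)=False s=True q=False
s_2={q,s}: (s & q)=True s=True q=True
s_3={p,q,r,s}: (s & q)=True s=True q=True
s_4={q,r,s}: (s & q)=True s=True q=True
s_5={p,s}: (s & q)=False s=True q=False
s_6={p,q,r,s}: (s & q)=True s=True q=True
G((s & q)) holds globally = False
First violation at position 0.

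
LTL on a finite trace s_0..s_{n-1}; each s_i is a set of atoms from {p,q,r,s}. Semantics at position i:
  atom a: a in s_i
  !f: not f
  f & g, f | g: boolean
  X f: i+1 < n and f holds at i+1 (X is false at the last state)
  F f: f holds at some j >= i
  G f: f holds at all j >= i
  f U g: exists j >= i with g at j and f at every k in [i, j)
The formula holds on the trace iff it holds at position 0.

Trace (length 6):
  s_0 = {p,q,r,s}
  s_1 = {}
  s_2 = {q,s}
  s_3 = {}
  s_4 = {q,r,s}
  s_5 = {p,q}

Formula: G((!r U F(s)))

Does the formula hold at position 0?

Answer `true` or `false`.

s_0={p,q,r,s}: G((!r U F(s)))=False (!r U F(s))=True !r=False r=True F(s)=True s=True
s_1={}: G((!r U F(s)))=False (!r U F(s))=True !r=True r=False F(s)=True s=False
s_2={q,s}: G((!r U F(s)))=False (!r U F(s))=True !r=True r=False F(s)=True s=True
s_3={}: G((!r U F(s)))=False (!r U F(s))=True !r=True r=False F(s)=True s=False
s_4={q,r,s}: G((!r U F(s)))=False (!r U F(s))=True !r=False r=True F(s)=True s=True
s_5={p,q}: G((!r U F(s)))=False (!r U F(s))=False !r=True r=False F(s)=False s=False

Answer: false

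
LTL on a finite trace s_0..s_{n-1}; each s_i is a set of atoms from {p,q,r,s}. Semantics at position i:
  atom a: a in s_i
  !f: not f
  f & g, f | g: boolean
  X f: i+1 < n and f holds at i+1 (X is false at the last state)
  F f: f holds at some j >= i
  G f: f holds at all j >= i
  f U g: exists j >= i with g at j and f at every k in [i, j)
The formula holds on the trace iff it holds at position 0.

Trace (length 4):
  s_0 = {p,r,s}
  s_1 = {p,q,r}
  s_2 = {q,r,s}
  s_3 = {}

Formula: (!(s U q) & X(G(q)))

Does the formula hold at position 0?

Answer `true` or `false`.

Answer: false

Derivation:
s_0={p,r,s}: (!(s U q) & X(G(q)))=False !(s U q)=False (s U q)=True s=True q=False X(G(q))=False G(q)=False
s_1={p,q,r}: (!(s U q) & X(G(q)))=False !(s U q)=False (s U q)=True s=False q=True X(G(q))=False G(q)=False
s_2={q,r,s}: (!(s U q) & X(G(q)))=False !(s U q)=False (s U q)=True s=True q=True X(G(q))=False G(q)=False
s_3={}: (!(s U q) & X(G(q)))=False !(s U q)=True (s U q)=False s=False q=False X(G(q))=False G(q)=False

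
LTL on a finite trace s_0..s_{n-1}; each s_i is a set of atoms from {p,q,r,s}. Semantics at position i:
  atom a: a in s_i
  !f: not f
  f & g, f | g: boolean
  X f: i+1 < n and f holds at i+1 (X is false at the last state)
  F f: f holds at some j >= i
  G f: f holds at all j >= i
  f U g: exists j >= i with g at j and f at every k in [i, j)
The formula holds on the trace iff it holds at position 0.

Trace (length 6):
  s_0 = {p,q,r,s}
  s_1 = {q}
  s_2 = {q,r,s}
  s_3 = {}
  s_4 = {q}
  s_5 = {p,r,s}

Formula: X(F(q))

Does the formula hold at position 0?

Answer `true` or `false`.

s_0={p,q,r,s}: X(F(q))=True F(q)=True q=True
s_1={q}: X(F(q))=True F(q)=True q=True
s_2={q,r,s}: X(F(q))=True F(q)=True q=True
s_3={}: X(F(q))=True F(q)=True q=False
s_4={q}: X(F(q))=False F(q)=True q=True
s_5={p,r,s}: X(F(q))=False F(q)=False q=False

Answer: true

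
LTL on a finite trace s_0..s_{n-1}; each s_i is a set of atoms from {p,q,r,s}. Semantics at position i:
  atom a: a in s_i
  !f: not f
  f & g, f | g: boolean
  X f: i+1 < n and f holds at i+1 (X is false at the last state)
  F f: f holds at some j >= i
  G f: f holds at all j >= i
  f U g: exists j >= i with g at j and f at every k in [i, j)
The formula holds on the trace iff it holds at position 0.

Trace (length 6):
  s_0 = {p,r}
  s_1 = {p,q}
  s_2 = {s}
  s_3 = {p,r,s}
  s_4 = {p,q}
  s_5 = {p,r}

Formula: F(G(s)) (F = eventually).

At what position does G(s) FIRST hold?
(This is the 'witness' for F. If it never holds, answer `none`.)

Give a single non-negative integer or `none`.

Answer: none

Derivation:
s_0={p,r}: G(s)=False s=False
s_1={p,q}: G(s)=False s=False
s_2={s}: G(s)=False s=True
s_3={p,r,s}: G(s)=False s=True
s_4={p,q}: G(s)=False s=False
s_5={p,r}: G(s)=False s=False
F(G(s)) does not hold (no witness exists).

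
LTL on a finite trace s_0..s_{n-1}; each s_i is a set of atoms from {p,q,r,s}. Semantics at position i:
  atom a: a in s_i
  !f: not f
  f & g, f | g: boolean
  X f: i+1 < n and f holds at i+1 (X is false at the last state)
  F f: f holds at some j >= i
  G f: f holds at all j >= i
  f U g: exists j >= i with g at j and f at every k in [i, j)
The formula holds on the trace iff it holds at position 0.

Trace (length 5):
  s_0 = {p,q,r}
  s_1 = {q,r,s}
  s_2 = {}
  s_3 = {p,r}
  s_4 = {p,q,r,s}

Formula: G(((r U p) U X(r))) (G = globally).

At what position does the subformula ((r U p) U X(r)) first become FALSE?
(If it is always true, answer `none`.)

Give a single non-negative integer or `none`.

Answer: 1

Derivation:
s_0={p,q,r}: ((r U p) U X(r))=True (r U p)=True r=True p=True X(r)=True
s_1={q,r,s}: ((r U p) U X(r))=False (r U p)=False r=True p=False X(r)=False
s_2={}: ((r U p) U X(r))=True (r U p)=False r=False p=False X(r)=True
s_3={p,r}: ((r U p) U X(r))=True (r U p)=True r=True p=True X(r)=True
s_4={p,q,r,s}: ((r U p) U X(r))=False (r U p)=True r=True p=True X(r)=False
G(((r U p) U X(r))) holds globally = False
First violation at position 1.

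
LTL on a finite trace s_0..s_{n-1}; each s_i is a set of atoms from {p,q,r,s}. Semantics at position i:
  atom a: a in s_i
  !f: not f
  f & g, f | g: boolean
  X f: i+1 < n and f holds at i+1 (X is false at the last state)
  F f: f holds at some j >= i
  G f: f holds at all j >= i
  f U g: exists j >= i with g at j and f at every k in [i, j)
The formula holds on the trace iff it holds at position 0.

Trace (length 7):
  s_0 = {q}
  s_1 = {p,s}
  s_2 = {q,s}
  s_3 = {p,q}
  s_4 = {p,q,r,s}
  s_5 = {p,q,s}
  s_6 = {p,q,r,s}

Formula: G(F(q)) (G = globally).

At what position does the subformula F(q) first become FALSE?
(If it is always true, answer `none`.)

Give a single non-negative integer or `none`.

Answer: none

Derivation:
s_0={q}: F(q)=True q=True
s_1={p,s}: F(q)=True q=False
s_2={q,s}: F(q)=True q=True
s_3={p,q}: F(q)=True q=True
s_4={p,q,r,s}: F(q)=True q=True
s_5={p,q,s}: F(q)=True q=True
s_6={p,q,r,s}: F(q)=True q=True
G(F(q)) holds globally = True
No violation — formula holds at every position.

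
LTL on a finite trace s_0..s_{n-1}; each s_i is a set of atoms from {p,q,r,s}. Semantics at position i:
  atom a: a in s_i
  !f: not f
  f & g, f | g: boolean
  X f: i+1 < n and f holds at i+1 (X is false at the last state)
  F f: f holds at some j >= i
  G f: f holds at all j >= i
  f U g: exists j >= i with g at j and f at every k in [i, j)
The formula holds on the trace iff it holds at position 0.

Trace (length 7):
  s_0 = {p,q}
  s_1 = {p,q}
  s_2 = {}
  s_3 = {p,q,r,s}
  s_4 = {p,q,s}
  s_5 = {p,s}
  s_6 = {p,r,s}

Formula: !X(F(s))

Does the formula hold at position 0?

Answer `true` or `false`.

Answer: false

Derivation:
s_0={p,q}: !X(F(s))=False X(F(s))=True F(s)=True s=False
s_1={p,q}: !X(F(s))=False X(F(s))=True F(s)=True s=False
s_2={}: !X(F(s))=False X(F(s))=True F(s)=True s=False
s_3={p,q,r,s}: !X(F(s))=False X(F(s))=True F(s)=True s=True
s_4={p,q,s}: !X(F(s))=False X(F(s))=True F(s)=True s=True
s_5={p,s}: !X(F(s))=False X(F(s))=True F(s)=True s=True
s_6={p,r,s}: !X(F(s))=True X(F(s))=False F(s)=True s=True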